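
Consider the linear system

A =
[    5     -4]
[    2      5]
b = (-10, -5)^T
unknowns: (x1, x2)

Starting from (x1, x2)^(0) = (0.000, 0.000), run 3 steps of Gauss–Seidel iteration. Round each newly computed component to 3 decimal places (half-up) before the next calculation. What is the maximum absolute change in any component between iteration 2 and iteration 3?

0.051

Iteration 1:
  x1 = (-10 - (-4)·0.000) / (5) = -2.000
  x2 = (-5 - (2)·-2.000) / (5) = -0.200
Iteration 2:
  x1 = (-10 - (-4)·-0.200) / (5) = -2.160
  x2 = (-5 - (2)·-2.160) / (5) = -0.136
Iteration 3:
  x1 = (-10 - (-4)·-0.136) / (5) = -2.109
  x2 = (-5 - (2)·-2.109) / (5) = -0.156
Change: (0.051, -0.020) → max |·| = 0.051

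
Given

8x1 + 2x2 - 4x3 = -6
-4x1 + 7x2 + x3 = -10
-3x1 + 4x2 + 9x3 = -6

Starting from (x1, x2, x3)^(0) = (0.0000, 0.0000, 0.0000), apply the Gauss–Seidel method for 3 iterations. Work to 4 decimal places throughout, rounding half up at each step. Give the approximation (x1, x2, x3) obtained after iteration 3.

Iteration 1:
  x1 = (-6 - (2)·0.0000 - (-4)·0.0000) / (8) = -0.7500
  x2 = (-10 - (-4)·-0.7500 - (1)·0.0000) / (7) = -1.8571
  x3 = (-6 - (-3)·-0.7500 - (4)·-1.8571) / (9) = -0.0913
Iteration 2:
  x1 = (-6 - (2)·-1.8571 - (-4)·-0.0913) / (8) = -0.3314
  x2 = (-10 - (-4)·-0.3314 - (1)·-0.0913) / (7) = -1.6049
  x3 = (-6 - (-3)·-0.3314 - (4)·-1.6049) / (9) = -0.0638
Iteration 3:
  x1 = (-6 - (2)·-1.6049 - (-4)·-0.0638) / (8) = -0.3807
  x2 = (-10 - (-4)·-0.3807 - (1)·-0.0638) / (7) = -1.6370
  x3 = (-6 - (-3)·-0.3807 - (4)·-1.6370) / (9) = -0.0660

(-0.3807, -1.6370, -0.0660)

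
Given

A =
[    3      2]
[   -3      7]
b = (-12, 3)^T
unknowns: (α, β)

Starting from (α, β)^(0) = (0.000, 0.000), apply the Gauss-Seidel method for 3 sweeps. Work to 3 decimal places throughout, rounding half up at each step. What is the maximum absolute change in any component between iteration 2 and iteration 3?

Iteration 1:
  α = (-12 - (2)·0.000) / (3) = -4.000
  β = (3 - (-3)·-4.000) / (7) = -1.286
Iteration 2:
  α = (-12 - (2)·-1.286) / (3) = -3.143
  β = (3 - (-3)·-3.143) / (7) = -0.918
Iteration 3:
  α = (-12 - (2)·-0.918) / (3) = -3.388
  β = (3 - (-3)·-3.388) / (7) = -1.023
Change: (-0.245, -0.105) → max |·| = 0.245

0.245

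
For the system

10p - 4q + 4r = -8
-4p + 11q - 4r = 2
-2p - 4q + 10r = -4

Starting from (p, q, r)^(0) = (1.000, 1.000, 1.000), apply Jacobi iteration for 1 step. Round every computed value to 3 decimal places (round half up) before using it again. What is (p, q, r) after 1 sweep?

Iteration 1:
  p = (-8 - (-4)·1.000 - (4)·1.000) / (10) = -0.800
  q = (2 - (-4)·1.000 - (-4)·1.000) / (11) = 0.909
  r = (-4 - (-2)·1.000 - (-4)·1.000) / (10) = 0.200

(-0.800, 0.909, 0.200)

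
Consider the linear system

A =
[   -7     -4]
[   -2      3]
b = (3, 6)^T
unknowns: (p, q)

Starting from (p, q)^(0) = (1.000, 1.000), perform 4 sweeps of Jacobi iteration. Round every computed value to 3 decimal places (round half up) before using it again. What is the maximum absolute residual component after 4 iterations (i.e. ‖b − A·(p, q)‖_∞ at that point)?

2.039

Iteration 1:
  p = (3 - (-4)·1.000) / (-7) = -1.000
  q = (6 - (-2)·1.000) / (3) = 2.667
Iteration 2:
  p = (3 - (-4)·2.667) / (-7) = -1.953
  q = (6 - (-2)·-1.000) / (3) = 1.333
Iteration 3:
  p = (3 - (-4)·1.333) / (-7) = -1.190
  q = (6 - (-2)·-1.953) / (3) = 0.698
Iteration 4:
  p = (3 - (-4)·0.698) / (-7) = -0.827
  q = (6 - (-2)·-1.190) / (3) = 1.207
Residual b − A·x = (2.039, 0.725); ∞-norm = 2.039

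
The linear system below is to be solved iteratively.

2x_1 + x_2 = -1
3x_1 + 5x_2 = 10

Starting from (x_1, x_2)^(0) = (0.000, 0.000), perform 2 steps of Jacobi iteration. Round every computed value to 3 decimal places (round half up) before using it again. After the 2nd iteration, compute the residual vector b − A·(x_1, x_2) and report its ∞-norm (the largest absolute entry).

Iteration 1:
  x_1 = (-1 - (1)·0.000) / (2) = -0.500
  x_2 = (10 - (3)·0.000) / (5) = 2.000
Iteration 2:
  x_1 = (-1 - (1)·2.000) / (2) = -1.500
  x_2 = (10 - (3)·-0.500) / (5) = 2.300
Residual b − A·x = (-0.300, 3.000); ∞-norm = 3.000

3.000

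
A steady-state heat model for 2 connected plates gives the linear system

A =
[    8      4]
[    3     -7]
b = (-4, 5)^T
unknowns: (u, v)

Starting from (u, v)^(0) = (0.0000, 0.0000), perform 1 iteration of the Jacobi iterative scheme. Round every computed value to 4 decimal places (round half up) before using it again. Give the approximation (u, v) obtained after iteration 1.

Iteration 1:
  u = (-4 - (4)·0.0000) / (8) = -0.5000
  v = (5 - (3)·0.0000) / (-7) = -0.7143

(-0.5000, -0.7143)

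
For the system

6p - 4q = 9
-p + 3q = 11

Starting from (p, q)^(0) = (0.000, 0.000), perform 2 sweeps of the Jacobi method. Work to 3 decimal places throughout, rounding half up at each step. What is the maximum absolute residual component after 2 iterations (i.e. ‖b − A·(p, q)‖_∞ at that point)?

Iteration 1:
  p = (9 - (-4)·0.000) / (6) = 1.500
  q = (11 - (-1)·0.000) / (3) = 3.667
Iteration 2:
  p = (9 - (-4)·3.667) / (6) = 3.945
  q = (11 - (-1)·1.500) / (3) = 4.167
Residual b − A·x = (1.998, 2.444); ∞-norm = 2.444

2.444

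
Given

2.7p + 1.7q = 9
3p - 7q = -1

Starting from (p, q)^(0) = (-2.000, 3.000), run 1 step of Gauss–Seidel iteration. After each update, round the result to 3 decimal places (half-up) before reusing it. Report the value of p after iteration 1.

1.444

Iteration 1:
  p = (9 - (1.7)·3.000) / (2.7) = 1.444
  q = (-1 - (3)·1.444) / (-7) = 0.762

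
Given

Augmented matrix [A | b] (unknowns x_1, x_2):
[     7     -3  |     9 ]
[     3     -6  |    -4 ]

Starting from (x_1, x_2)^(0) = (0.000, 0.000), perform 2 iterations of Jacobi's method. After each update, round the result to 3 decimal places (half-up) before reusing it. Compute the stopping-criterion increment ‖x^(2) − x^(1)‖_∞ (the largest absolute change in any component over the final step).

0.643

Iteration 1:
  x_1 = (9 - (-3)·0.000) / (7) = 1.286
  x_2 = (-4 - (3)·0.000) / (-6) = 0.667
Iteration 2:
  x_1 = (9 - (-3)·0.667) / (7) = 1.572
  x_2 = (-4 - (3)·1.286) / (-6) = 1.310
Change: (0.286, 0.643) → max |·| = 0.643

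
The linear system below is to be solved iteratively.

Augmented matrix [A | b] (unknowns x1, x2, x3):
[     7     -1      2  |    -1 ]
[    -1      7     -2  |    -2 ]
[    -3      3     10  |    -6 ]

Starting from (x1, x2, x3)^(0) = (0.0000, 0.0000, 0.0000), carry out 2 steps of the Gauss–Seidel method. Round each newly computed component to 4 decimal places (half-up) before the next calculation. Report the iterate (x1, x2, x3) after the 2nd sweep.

(-0.0292, -0.4473, -0.4746)

Iteration 1:
  x1 = (-1 - (-1)·0.0000 - (2)·0.0000) / (7) = -0.1429
  x2 = (-2 - (-1)·-0.1429 - (-2)·0.0000) / (7) = -0.3061
  x3 = (-6 - (-3)·-0.1429 - (3)·-0.3061) / (10) = -0.5510
Iteration 2:
  x1 = (-1 - (-1)·-0.3061 - (2)·-0.5510) / (7) = -0.0292
  x2 = (-2 - (-1)·-0.0292 - (-2)·-0.5510) / (7) = -0.4473
  x3 = (-6 - (-3)·-0.0292 - (3)·-0.4473) / (10) = -0.4746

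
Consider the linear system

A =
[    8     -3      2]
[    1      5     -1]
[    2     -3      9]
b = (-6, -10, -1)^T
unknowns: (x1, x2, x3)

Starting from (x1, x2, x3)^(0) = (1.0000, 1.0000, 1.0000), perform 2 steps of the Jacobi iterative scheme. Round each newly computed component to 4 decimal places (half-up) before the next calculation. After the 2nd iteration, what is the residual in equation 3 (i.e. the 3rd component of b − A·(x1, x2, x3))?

Iteration 1:
  x1 = (-6 - (-3)·1.0000 - (2)·1.0000) / (8) = -0.6250
  x2 = (-10 - (1)·1.0000 - (-1)·1.0000) / (5) = -2.0000
  x3 = (-1 - (2)·1.0000 - (-3)·1.0000) / (9) = 0.0000
Iteration 2:
  x1 = (-6 - (-3)·-2.0000 - (2)·0.0000) / (8) = -1.5000
  x2 = (-10 - (1)·-0.6250 - (-1)·0.0000) / (5) = -1.8750
  x3 = (-1 - (2)·-0.6250 - (-3)·-2.0000) / (9) = -0.6389
Residual b − A·x = (1.6528, 0.2361, 2.1251)

2.1251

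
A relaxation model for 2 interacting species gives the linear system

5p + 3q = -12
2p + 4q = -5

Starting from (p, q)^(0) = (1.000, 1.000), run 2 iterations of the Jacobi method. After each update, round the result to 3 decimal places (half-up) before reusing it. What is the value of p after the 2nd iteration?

Iteration 1:
  p = (-12 - (3)·1.000) / (5) = -3.000
  q = (-5 - (2)·1.000) / (4) = -1.750
Iteration 2:
  p = (-12 - (3)·-1.750) / (5) = -1.350
  q = (-5 - (2)·-3.000) / (4) = 0.250

-1.350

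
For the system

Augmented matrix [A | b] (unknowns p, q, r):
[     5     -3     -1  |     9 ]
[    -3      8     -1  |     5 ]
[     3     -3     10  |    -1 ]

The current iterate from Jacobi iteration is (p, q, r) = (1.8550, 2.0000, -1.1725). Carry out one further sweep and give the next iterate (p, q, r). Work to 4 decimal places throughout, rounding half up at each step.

(2.7655, 1.1741, -0.0565)

One sweep:
  p = (9 - (-3)·2.0000 - (-1)·-1.1725) / (5) = 2.7655
  q = (5 - (-3)·1.8550 - (-1)·-1.1725) / (8) = 1.1741
  r = (-1 - (3)·1.8550 - (-3)·2.0000) / (10) = -0.0565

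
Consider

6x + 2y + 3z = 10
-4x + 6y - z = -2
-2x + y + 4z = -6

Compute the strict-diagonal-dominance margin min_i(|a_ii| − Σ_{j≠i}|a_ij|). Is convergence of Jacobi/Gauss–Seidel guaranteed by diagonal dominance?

row 1: |6| − (2+3) = 1
row 2: |6| − (4+1) = 1
row 3: |4| − (2+1) = 1
minimum over rows = 1 → strictly diagonally dominant (convergence guaranteed)

1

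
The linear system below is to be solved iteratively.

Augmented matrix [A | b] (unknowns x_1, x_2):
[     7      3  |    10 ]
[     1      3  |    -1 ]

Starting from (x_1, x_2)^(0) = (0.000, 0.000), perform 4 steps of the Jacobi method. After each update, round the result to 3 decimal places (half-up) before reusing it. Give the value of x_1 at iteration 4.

Iteration 1:
  x_1 = (10 - (3)·0.000) / (7) = 1.429
  x_2 = (-1 - (1)·0.000) / (3) = -0.333
Iteration 2:
  x_1 = (10 - (3)·-0.333) / (7) = 1.571
  x_2 = (-1 - (1)·1.429) / (3) = -0.810
Iteration 3:
  x_1 = (10 - (3)·-0.810) / (7) = 1.776
  x_2 = (-1 - (1)·1.571) / (3) = -0.857
Iteration 4:
  x_1 = (10 - (3)·-0.857) / (7) = 1.796
  x_2 = (-1 - (1)·1.776) / (3) = -0.925

1.796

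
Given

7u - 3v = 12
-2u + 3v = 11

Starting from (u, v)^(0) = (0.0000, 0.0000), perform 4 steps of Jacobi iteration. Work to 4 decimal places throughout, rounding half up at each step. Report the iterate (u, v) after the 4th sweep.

Iteration 1:
  u = (12 - (-3)·0.0000) / (7) = 1.7143
  v = (11 - (-2)·0.0000) / (3) = 3.6667
Iteration 2:
  u = (12 - (-3)·3.6667) / (7) = 3.2857
  v = (11 - (-2)·1.7143) / (3) = 4.8095
Iteration 3:
  u = (12 - (-3)·4.8095) / (7) = 3.7755
  v = (11 - (-2)·3.2857) / (3) = 5.8571
Iteration 4:
  u = (12 - (-3)·5.8571) / (7) = 4.2245
  v = (11 - (-2)·3.7755) / (3) = 6.1837

(4.2245, 6.1837)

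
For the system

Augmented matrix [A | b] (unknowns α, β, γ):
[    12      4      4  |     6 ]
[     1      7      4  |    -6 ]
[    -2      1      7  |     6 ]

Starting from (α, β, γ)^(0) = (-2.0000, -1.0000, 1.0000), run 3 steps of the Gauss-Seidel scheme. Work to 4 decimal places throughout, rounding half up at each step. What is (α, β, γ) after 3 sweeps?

Iteration 1:
  α = (6 - (4)·-1.0000 - (4)·1.0000) / (12) = 0.5000
  β = (-6 - (1)·0.5000 - (4)·1.0000) / (7) = -1.5000
  γ = (6 - (-2)·0.5000 - (1)·-1.5000) / (7) = 1.2143
Iteration 2:
  α = (6 - (4)·-1.5000 - (4)·1.2143) / (12) = 0.5952
  β = (-6 - (1)·0.5952 - (4)·1.2143) / (7) = -1.6361
  γ = (6 - (-2)·0.5952 - (1)·-1.6361) / (7) = 1.2609
Iteration 3:
  α = (6 - (4)·-1.6361 - (4)·1.2609) / (12) = 0.6251
  β = (-6 - (1)·0.6251 - (4)·1.2609) / (7) = -1.6670
  γ = (6 - (-2)·0.6251 - (1)·-1.6670) / (7) = 1.2739

(0.6251, -1.6670, 1.2739)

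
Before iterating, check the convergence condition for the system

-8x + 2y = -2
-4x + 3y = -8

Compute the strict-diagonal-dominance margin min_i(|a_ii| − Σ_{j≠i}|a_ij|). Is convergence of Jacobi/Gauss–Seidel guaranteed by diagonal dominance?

row 1: |-8| − (2) = 6
row 2: |3| − (4) = -1
minimum over rows = -1 → not strictly diagonally dominant

-1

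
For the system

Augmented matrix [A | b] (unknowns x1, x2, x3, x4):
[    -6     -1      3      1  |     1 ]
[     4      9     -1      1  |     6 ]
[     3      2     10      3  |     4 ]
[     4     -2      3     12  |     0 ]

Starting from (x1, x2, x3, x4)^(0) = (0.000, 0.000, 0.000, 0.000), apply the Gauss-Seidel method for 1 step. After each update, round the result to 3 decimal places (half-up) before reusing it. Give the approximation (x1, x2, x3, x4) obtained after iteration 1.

(-0.167, 0.741, 0.302, 0.104)

Iteration 1:
  x1 = (1 - (-1)·0.000 - (3)·0.000 - (1)·0.000) / (-6) = -0.167
  x2 = (6 - (4)·-0.167 - (-1)·0.000 - (1)·0.000) / (9) = 0.741
  x3 = (4 - (3)·-0.167 - (2)·0.741 - (3)·0.000) / (10) = 0.302
  x4 = (0 - (4)·-0.167 - (-2)·0.741 - (3)·0.302) / (12) = 0.104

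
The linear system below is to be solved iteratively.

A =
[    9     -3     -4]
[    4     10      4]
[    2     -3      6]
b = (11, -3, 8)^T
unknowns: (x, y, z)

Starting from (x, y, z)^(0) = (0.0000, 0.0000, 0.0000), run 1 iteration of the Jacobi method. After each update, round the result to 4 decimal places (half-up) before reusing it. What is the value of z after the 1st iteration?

Iteration 1:
  x = (11 - (-3)·0.0000 - (-4)·0.0000) / (9) = 1.2222
  y = (-3 - (4)·0.0000 - (4)·0.0000) / (10) = -0.3000
  z = (8 - (2)·0.0000 - (-3)·0.0000) / (6) = 1.3333

1.3333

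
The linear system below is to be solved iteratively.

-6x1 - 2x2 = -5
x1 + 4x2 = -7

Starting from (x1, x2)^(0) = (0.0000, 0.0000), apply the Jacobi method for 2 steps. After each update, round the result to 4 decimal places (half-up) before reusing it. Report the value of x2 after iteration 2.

Iteration 1:
  x1 = (-5 - (-2)·0.0000) / (-6) = 0.8333
  x2 = (-7 - (1)·0.0000) / (4) = -1.7500
Iteration 2:
  x1 = (-5 - (-2)·-1.7500) / (-6) = 1.4167
  x2 = (-7 - (1)·0.8333) / (4) = -1.9583

-1.9583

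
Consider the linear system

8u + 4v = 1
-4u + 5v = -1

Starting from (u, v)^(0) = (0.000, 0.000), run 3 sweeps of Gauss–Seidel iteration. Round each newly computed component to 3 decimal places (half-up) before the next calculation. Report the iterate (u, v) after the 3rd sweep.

(0.155, -0.076)

Iteration 1:
  u = (1 - (4)·0.000) / (8) = 0.125
  v = (-1 - (-4)·0.125) / (5) = -0.100
Iteration 2:
  u = (1 - (4)·-0.100) / (8) = 0.175
  v = (-1 - (-4)·0.175) / (5) = -0.060
Iteration 3:
  u = (1 - (4)·-0.060) / (8) = 0.155
  v = (-1 - (-4)·0.155) / (5) = -0.076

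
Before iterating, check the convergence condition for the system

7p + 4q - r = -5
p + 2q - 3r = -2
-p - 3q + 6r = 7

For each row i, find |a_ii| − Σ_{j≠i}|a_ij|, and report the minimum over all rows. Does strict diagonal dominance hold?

-2

row 1: |7| − (4+1) = 2
row 2: |2| − (1+3) = -2
row 3: |6| − (1+3) = 2
minimum over rows = -2 → not strictly diagonally dominant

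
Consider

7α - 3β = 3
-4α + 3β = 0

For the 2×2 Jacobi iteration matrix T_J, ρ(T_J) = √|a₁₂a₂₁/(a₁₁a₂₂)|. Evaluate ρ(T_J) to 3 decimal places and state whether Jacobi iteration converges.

a₁₂a₂₁/(a₁₁a₂₂) = (-3)·(-4) / ((7)·(3)) = 0.571429
ρ = √|0.571429| = √0.571429 = 0.756
ρ < 1, so Jacobi converges

0.756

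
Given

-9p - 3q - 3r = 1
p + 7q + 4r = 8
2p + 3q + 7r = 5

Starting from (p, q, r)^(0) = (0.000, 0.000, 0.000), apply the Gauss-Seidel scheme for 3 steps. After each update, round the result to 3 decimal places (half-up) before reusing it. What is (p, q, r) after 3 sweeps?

Iteration 1:
  p = (1 - (-3)·0.000 - (-3)·0.000) / (-9) = -0.111
  q = (8 - (1)·-0.111 - (4)·0.000) / (7) = 1.159
  r = (5 - (2)·-0.111 - (3)·1.159) / (7) = 0.249
Iteration 2:
  p = (1 - (-3)·1.159 - (-3)·0.249) / (-9) = -0.580
  q = (8 - (1)·-0.580 - (4)·0.249) / (7) = 1.083
  r = (5 - (2)·-0.580 - (3)·1.083) / (7) = 0.416
Iteration 3:
  p = (1 - (-3)·1.083 - (-3)·0.416) / (-9) = -0.611
  q = (8 - (1)·-0.611 - (4)·0.416) / (7) = 0.992
  r = (5 - (2)·-0.611 - (3)·0.992) / (7) = 0.464

(-0.611, 0.992, 0.464)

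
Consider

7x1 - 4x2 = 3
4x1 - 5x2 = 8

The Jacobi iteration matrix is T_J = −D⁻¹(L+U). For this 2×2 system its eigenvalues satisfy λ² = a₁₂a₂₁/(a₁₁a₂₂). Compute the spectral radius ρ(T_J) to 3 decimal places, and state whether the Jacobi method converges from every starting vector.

a₁₂a₂₁/(a₁₁a₂₂) = (-4)·(4) / ((7)·(-5)) = 0.457143
ρ = √|0.457143| = √0.457143 = 0.676
ρ < 1, so Jacobi converges

0.676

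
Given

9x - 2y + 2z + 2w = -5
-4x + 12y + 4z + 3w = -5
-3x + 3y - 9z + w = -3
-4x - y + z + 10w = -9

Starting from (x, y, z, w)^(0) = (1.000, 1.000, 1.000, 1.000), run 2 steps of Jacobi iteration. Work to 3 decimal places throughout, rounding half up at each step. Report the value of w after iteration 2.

-1.322

Iteration 1:
  x = (-5 - (-2)·1.000 - (2)·1.000 - (2)·1.000) / (9) = -0.778
  y = (-5 - (-4)·1.000 - (4)·1.000 - (3)·1.000) / (12) = -0.667
  z = (-3 - (-3)·1.000 - (3)·1.000 - (1)·1.000) / (-9) = 0.444
  w = (-9 - (-4)·1.000 - (-1)·1.000 - (1)·1.000) / (10) = -0.500
Iteration 2:
  x = (-5 - (-2)·-0.667 - (2)·0.444 - (2)·-0.500) / (9) = -0.691
  y = (-5 - (-4)·-0.778 - (4)·0.444 - (3)·-0.500) / (12) = -0.699
  z = (-3 - (-3)·-0.778 - (3)·-0.667 - (1)·-0.500) / (-9) = 0.315
  w = (-9 - (-4)·-0.778 - (-1)·-0.667 - (1)·0.444) / (10) = -1.322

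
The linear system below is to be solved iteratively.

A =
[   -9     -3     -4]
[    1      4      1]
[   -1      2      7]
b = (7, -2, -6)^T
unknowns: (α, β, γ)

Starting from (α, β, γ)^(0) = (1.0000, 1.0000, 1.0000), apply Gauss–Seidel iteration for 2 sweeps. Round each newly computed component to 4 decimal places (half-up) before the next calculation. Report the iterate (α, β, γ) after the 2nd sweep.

(-0.2235, -0.2001, -0.8319)

Iteration 1:
  α = (7 - (-3)·1.0000 - (-4)·1.0000) / (-9) = -1.5556
  β = (-2 - (1)·-1.5556 - (1)·1.0000) / (4) = -0.3611
  γ = (-6 - (-1)·-1.5556 - (2)·-0.3611) / (7) = -0.9762
Iteration 2:
  α = (7 - (-3)·-0.3611 - (-4)·-0.9762) / (-9) = -0.2235
  β = (-2 - (1)·-0.2235 - (1)·-0.9762) / (4) = -0.2001
  γ = (-6 - (-1)·-0.2235 - (2)·-0.2001) / (7) = -0.8319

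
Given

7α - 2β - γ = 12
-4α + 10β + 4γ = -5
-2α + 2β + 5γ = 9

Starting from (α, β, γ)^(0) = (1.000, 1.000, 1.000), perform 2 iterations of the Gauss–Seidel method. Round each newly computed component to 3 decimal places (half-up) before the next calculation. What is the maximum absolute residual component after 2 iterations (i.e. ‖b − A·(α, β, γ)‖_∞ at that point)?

1.132

Iteration 1:
  α = (12 - (-2)·1.000 - (-1)·1.000) / (7) = 2.143
  β = (-5 - (-4)·2.143 - (4)·1.000) / (10) = -0.043
  γ = (9 - (-2)·2.143 - (2)·-0.043) / (5) = 2.674
Iteration 2:
  α = (12 - (-2)·-0.043 - (-1)·2.674) / (7) = 2.084
  β = (-5 - (-4)·2.084 - (4)·2.674) / (10) = -0.736
  γ = (9 - (-2)·2.084 - (2)·-0.736) / (5) = 2.928
Residual b − A·x = (-1.132, -1.016, 0.000); ∞-norm = 1.132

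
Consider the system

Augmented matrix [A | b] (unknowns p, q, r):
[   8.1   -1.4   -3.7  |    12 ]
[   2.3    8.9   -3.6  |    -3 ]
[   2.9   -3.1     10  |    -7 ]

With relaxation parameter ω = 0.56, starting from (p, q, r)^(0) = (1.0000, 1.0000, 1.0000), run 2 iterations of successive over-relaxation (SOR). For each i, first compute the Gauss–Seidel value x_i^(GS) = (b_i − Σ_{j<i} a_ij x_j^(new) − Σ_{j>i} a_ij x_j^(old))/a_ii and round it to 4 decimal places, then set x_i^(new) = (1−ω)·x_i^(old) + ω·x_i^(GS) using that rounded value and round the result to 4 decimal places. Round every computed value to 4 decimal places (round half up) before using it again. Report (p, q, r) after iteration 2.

Iteration 1:
  p: GS value = (12 - (-1.4)·1.0000 - (-3.7)·1.0000) / (8.1) = 2.1111;  p ← (1−ω)·1.0000 + ω·2.1111 = 1.6222
  q: GS value = (-3 - (2.3)·1.6222 - (-3.6)·1.0000) / (8.9) = -0.3518;  q ← (1−ω)·1.0000 + ω·-0.3518 = 0.2430
  r: GS value = (-7 - (2.9)·1.6222 - (-3.1)·0.2430) / (10) = -1.0951;  r ← (1−ω)·1.0000 + ω·-1.0951 = -0.1733
Iteration 2:
  p: GS value = (12 - (-1.4)·0.2430 - (-3.7)·-0.1733) / (8.1) = 1.4443;  p ← (1−ω)·1.6222 + ω·1.4443 = 1.5226
  q: GS value = (-3 - (2.3)·1.5226 - (-3.6)·-0.1733) / (8.9) = -0.8007;  q ← (1−ω)·0.2430 + ω·-0.8007 = -0.3415
  r: GS value = (-7 - (2.9)·1.5226 - (-3.1)·-0.3415) / (10) = -1.2474;  r ← (1−ω)·-0.1733 + ω·-1.2474 = -0.7748

(1.5226, -0.3415, -0.7748)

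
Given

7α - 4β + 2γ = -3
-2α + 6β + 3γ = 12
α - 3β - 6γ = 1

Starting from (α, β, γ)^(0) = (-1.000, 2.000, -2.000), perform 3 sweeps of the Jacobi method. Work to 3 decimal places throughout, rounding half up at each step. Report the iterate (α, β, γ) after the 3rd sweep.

Iteration 1:
  α = (-3 - (-4)·2.000 - (2)·-2.000) / (7) = 1.286
  β = (12 - (-2)·-1.000 - (3)·-2.000) / (6) = 2.667
  γ = (1 - (1)·-1.000 - (-3)·2.000) / (-6) = -1.333
Iteration 2:
  α = (-3 - (-4)·2.667 - (2)·-1.333) / (7) = 1.476
  β = (12 - (-2)·1.286 - (3)·-1.333) / (6) = 3.095
  γ = (1 - (1)·1.286 - (-3)·2.667) / (-6) = -1.286
Iteration 3:
  α = (-3 - (-4)·3.095 - (2)·-1.286) / (7) = 1.707
  β = (12 - (-2)·1.476 - (3)·-1.286) / (6) = 3.135
  γ = (1 - (1)·1.476 - (-3)·3.095) / (-6) = -1.468

(1.707, 3.135, -1.468)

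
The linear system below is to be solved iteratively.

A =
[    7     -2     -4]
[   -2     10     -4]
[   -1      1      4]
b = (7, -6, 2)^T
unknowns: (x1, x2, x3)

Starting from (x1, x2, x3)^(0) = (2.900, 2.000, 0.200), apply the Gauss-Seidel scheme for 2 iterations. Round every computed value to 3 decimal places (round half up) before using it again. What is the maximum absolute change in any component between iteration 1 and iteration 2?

0.270

Iteration 1:
  x1 = (7 - (-2)·2.000 - (-4)·0.200) / (7) = 1.686
  x2 = (-6 - (-2)·1.686 - (-4)·0.200) / (10) = -0.183
  x3 = (2 - (-1)·1.686 - (1)·-0.183) / (4) = 0.967
Iteration 2:
  x1 = (7 - (-2)·-0.183 - (-4)·0.967) / (7) = 1.500
  x2 = (-6 - (-2)·1.500 - (-4)·0.967) / (10) = 0.087
  x3 = (2 - (-1)·1.500 - (1)·0.087) / (4) = 0.853
Change: (-0.186, 0.270, -0.114) → max |·| = 0.270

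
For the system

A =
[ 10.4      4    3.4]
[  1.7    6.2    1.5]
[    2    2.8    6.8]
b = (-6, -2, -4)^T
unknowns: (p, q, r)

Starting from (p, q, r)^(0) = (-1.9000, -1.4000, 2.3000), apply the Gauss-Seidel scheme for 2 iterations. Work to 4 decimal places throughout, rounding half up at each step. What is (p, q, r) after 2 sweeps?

(-0.2950, -0.2216, -0.4102)

Iteration 1:
  p = (-6 - (4)·-1.4000 - (3.4)·2.3000) / (10.4) = -0.7904
  q = (-2 - (1.7)·-0.7904 - (1.5)·2.3000) / (6.2) = -0.6623
  r = (-4 - (2)·-0.7904 - (2.8)·-0.6623) / (6.8) = -0.0831
Iteration 2:
  p = (-6 - (4)·-0.6623 - (3.4)·-0.0831) / (10.4) = -0.2950
  q = (-2 - (1.7)·-0.2950 - (1.5)·-0.0831) / (6.2) = -0.2216
  r = (-4 - (2)·-0.2950 - (2.8)·-0.2216) / (6.8) = -0.4102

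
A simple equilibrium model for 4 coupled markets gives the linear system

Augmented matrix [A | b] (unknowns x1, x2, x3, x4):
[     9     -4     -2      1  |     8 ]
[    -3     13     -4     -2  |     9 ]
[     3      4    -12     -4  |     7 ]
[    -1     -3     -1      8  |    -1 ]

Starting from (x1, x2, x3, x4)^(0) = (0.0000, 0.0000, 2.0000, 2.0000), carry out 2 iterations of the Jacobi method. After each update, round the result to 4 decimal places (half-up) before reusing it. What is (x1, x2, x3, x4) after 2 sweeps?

Iteration 1:
  x1 = (8 - (-4)·0.0000 - (-2)·2.0000 - (1)·2.0000) / (9) = 1.1111
  x2 = (9 - (-3)·0.0000 - (-4)·2.0000 - (-2)·2.0000) / (13) = 1.6154
  x3 = (7 - (3)·0.0000 - (4)·0.0000 - (-4)·2.0000) / (-12) = -1.2500
  x4 = (-1 - (-1)·0.0000 - (-3)·0.0000 - (-1)·2.0000) / (8) = 0.1250
Iteration 2:
  x1 = (8 - (-4)·1.6154 - (-2)·-1.2500 - (1)·0.1250) / (9) = 1.3152
  x2 = (9 - (-3)·1.1111 - (-4)·-1.2500 - (-2)·0.1250) / (13) = 0.5833
  x3 = (7 - (3)·1.1111 - (4)·1.6154 - (-4)·0.1250) / (-12) = 0.1912
  x4 = (-1 - (-1)·1.1111 - (-3)·1.6154 - (-1)·-1.2500) / (8) = 0.4634

(1.3152, 0.5833, 0.1912, 0.4634)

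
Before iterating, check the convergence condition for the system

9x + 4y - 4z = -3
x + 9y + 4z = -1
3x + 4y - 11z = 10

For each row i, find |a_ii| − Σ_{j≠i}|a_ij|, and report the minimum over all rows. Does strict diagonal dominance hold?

row 1: |9| − (4+4) = 1
row 2: |9| − (1+4) = 4
row 3: |-11| − (3+4) = 4
minimum over rows = 1 → strictly diagonally dominant (convergence guaranteed)

1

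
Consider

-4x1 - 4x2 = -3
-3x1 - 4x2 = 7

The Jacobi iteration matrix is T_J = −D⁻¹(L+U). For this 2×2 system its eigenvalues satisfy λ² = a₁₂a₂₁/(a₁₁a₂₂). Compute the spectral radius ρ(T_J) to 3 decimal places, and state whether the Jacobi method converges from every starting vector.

a₁₂a₂₁/(a₁₁a₂₂) = (-4)·(-3) / ((-4)·(-4)) = 0.750000
ρ = √|0.750000| = √0.750000 = 0.866
ρ < 1, so Jacobi converges

0.866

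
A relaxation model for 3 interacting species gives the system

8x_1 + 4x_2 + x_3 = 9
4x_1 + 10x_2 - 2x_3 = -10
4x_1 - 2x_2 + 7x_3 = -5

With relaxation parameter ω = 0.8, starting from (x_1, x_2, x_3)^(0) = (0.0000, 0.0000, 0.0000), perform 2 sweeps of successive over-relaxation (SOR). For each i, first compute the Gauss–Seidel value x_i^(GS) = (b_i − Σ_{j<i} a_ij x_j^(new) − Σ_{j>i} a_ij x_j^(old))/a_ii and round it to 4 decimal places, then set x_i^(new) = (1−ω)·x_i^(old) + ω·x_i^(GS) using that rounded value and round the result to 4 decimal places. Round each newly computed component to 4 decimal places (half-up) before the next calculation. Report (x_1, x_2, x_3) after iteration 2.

Iteration 1:
  x_1: GS value = (9 - (4)·0.0000 - (1)·0.0000) / (8) = 1.1250;  x_1 ← (1−ω)·0.0000 + ω·1.1250 = 0.9000
  x_2: GS value = (-10 - (4)·0.9000 - (-2)·0.0000) / (10) = -1.3600;  x_2 ← (1−ω)·0.0000 + ω·-1.3600 = -1.0880
  x_3: GS value = (-5 - (4)·0.9000 - (-2)·-1.0880) / (7) = -1.5394;  x_3 ← (1−ω)·0.0000 + ω·-1.5394 = -1.2315
Iteration 2:
  x_1: GS value = (9 - (4)·-1.0880 - (1)·-1.2315) / (8) = 1.8229;  x_1 ← (1−ω)·0.9000 + ω·1.8229 = 1.6383
  x_2: GS value = (-10 - (4)·1.6383 - (-2)·-1.2315) / (10) = -1.9016;  x_2 ← (1−ω)·-1.0880 + ω·-1.9016 = -1.7389
  x_3: GS value = (-5 - (4)·1.6383 - (-2)·-1.7389) / (7) = -2.1473;  x_3 ← (1−ω)·-1.2315 + ω·-2.1473 = -1.9641

(1.6383, -1.7389, -1.9641)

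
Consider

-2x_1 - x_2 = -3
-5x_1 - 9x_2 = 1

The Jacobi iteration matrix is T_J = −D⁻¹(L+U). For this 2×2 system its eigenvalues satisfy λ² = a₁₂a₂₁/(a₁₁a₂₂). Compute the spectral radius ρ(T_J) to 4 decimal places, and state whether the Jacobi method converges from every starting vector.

a₁₂a₂₁/(a₁₁a₂₂) = (-1)·(-5) / ((-2)·(-9)) = 0.277778
ρ = √|0.277778| = √0.277778 = 0.5270
ρ < 1, so Jacobi converges

0.5270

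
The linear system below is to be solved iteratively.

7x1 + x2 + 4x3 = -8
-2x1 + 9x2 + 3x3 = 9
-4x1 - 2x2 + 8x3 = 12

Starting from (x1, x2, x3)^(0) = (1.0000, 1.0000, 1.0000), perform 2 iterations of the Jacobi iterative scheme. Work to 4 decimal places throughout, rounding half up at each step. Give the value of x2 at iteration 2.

-0.1627

Iteration 1:
  x1 = (-8 - (1)·1.0000 - (4)·1.0000) / (7) = -1.8571
  x2 = (9 - (-2)·1.0000 - (3)·1.0000) / (9) = 0.8889
  x3 = (12 - (-4)·1.0000 - (-2)·1.0000) / (8) = 2.2500
Iteration 2:
  x1 = (-8 - (1)·0.8889 - (4)·2.2500) / (7) = -2.5556
  x2 = (9 - (-2)·-1.8571 - (3)·2.2500) / (9) = -0.1627
  x3 = (12 - (-4)·-1.8571 - (-2)·0.8889) / (8) = 0.7937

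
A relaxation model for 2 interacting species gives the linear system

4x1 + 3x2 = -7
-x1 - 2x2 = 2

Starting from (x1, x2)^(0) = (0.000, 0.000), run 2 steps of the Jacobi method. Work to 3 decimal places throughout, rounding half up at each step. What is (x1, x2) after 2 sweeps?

Iteration 1:
  x1 = (-7 - (3)·0.000) / (4) = -1.750
  x2 = (2 - (-1)·0.000) / (-2) = -1.000
Iteration 2:
  x1 = (-7 - (3)·-1.000) / (4) = -1.000
  x2 = (2 - (-1)·-1.750) / (-2) = -0.125

(-1.000, -0.125)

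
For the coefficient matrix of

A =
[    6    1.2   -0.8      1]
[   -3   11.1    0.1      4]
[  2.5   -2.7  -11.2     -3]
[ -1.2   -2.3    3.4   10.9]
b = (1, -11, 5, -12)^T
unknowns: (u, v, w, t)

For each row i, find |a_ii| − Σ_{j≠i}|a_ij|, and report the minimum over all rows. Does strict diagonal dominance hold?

row 1: |6| − (1.2+0.8+1) = 3
row 2: |11.1| − (3+0.1+4) = 4
row 3: |-11.2| − (2.5+2.7+3) = 3
row 4: |10.9| − (1.2+2.3+3.4) = 4
minimum over rows = 3 → strictly diagonally dominant (convergence guaranteed)

3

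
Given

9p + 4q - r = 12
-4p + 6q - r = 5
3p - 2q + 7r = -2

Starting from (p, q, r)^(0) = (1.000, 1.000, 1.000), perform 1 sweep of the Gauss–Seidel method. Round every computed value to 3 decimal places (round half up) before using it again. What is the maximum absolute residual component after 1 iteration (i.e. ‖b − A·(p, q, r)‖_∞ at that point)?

Iteration 1:
  p = (12 - (4)·1.000 - (-1)·1.000) / (9) = 1.000
  q = (5 - (-4)·1.000 - (-1)·1.000) / (6) = 1.667
  r = (-2 - (3)·1.000 - (-2)·1.667) / (7) = -0.238
Residual b − A·x = (-3.906, -1.240, 0.000); ∞-norm = 3.906

3.906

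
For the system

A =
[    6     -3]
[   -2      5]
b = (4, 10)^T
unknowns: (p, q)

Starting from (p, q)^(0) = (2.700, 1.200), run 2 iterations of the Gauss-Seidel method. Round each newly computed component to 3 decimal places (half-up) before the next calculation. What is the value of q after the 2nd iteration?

2.768

Iteration 1:
  p = (4 - (-3)·1.200) / (6) = 1.267
  q = (10 - (-2)·1.267) / (5) = 2.507
Iteration 2:
  p = (4 - (-3)·2.507) / (6) = 1.920
  q = (10 - (-2)·1.920) / (5) = 2.768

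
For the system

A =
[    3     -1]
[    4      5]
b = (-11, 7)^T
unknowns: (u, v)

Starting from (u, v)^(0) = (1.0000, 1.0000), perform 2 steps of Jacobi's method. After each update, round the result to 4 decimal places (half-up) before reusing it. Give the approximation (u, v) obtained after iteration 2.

Iteration 1:
  u = (-11 - (-1)·1.0000) / (3) = -3.3333
  v = (7 - (4)·1.0000) / (5) = 0.6000
Iteration 2:
  u = (-11 - (-1)·0.6000) / (3) = -3.4667
  v = (7 - (4)·-3.3333) / (5) = 4.0666

(-3.4667, 4.0666)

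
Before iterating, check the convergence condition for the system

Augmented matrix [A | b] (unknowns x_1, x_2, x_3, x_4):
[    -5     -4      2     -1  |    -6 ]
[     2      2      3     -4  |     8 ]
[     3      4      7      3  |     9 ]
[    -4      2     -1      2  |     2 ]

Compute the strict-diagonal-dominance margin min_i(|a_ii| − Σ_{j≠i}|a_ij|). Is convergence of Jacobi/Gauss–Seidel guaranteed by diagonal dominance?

-7

row 1: |-5| − (4+2+1) = -2
row 2: |2| − (2+3+4) = -7
row 3: |7| − (3+4+3) = -3
row 4: |2| − (4+2+1) = -5
minimum over rows = -7 → not strictly diagonally dominant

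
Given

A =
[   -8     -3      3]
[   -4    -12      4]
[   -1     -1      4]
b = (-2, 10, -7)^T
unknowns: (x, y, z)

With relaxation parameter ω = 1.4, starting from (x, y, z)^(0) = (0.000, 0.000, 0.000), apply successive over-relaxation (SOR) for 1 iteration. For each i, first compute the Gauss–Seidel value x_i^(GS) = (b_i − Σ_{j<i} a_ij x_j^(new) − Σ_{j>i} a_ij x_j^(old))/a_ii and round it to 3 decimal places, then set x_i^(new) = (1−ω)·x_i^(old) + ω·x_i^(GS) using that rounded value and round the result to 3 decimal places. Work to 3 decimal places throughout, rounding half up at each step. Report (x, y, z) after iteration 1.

(0.350, -1.330, -2.793)

Iteration 1:
  x: GS value = (-2 - (-3)·0.000 - (3)·0.000) / (-8) = 0.250;  x ← (1−ω)·0.000 + ω·0.250 = 0.350
  y: GS value = (10 - (-4)·0.350 - (4)·0.000) / (-12) = -0.950;  y ← (1−ω)·0.000 + ω·-0.950 = -1.330
  z: GS value = (-7 - (-1)·0.350 - (-1)·-1.330) / (4) = -1.995;  z ← (1−ω)·0.000 + ω·-1.995 = -2.793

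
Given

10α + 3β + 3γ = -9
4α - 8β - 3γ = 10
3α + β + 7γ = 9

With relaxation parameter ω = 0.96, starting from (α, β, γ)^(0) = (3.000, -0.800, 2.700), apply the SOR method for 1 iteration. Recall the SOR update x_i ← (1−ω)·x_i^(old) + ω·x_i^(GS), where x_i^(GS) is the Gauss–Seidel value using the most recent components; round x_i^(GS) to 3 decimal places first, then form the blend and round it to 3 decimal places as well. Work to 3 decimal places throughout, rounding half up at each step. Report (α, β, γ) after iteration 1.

(-1.291, -2.824, 2.260)

Iteration 1:
  α: GS value = (-9 - (3)·-0.800 - (3)·2.700) / (10) = -1.470;  α ← (1−ω)·3.000 + ω·-1.470 = -1.291
  β: GS value = (10 - (4)·-1.291 - (-3)·2.700) / (-8) = -2.908;  β ← (1−ω)·-0.800 + ω·-2.908 = -2.824
  γ: GS value = (9 - (3)·-1.291 - (1)·-2.824) / (7) = 2.242;  γ ← (1−ω)·2.700 + ω·2.242 = 2.260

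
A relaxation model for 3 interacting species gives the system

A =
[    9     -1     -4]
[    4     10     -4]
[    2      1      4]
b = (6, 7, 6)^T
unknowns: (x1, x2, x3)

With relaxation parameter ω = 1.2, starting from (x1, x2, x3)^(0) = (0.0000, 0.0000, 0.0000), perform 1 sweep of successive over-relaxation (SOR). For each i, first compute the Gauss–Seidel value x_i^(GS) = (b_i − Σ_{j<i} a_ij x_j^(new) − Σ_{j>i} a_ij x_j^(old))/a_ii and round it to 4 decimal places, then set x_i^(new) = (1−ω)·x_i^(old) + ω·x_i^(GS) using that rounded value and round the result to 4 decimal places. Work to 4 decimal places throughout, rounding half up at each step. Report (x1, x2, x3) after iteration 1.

Iteration 1:
  x1: GS value = (6 - (-1)·0.0000 - (-4)·0.0000) / (9) = 0.6667;  x1 ← (1−ω)·0.0000 + ω·0.6667 = 0.8000
  x2: GS value = (7 - (4)·0.8000 - (-4)·0.0000) / (10) = 0.3800;  x2 ← (1−ω)·0.0000 + ω·0.3800 = 0.4560
  x3: GS value = (6 - (2)·0.8000 - (1)·0.4560) / (4) = 0.9860;  x3 ← (1−ω)·0.0000 + ω·0.9860 = 1.1832

(0.8000, 0.4560, 1.1832)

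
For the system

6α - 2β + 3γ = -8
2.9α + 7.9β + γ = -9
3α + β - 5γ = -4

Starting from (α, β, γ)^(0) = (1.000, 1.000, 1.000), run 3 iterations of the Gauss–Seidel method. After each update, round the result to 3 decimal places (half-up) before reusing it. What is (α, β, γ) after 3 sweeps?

Iteration 1:
  α = (-8 - (-2)·1.000 - (3)·1.000) / (6) = -1.500
  β = (-9 - (2.9)·-1.500 - (1)·1.000) / (7.9) = -0.715
  γ = (-4 - (3)·-1.500 - (1)·-0.715) / (-5) = -0.243
Iteration 2:
  α = (-8 - (-2)·-0.715 - (3)·-0.243) / (6) = -1.450
  β = (-9 - (2.9)·-1.450 - (1)·-0.243) / (7.9) = -0.576
  γ = (-4 - (3)·-1.450 - (1)·-0.576) / (-5) = -0.185
Iteration 3:
  α = (-8 - (-2)·-0.576 - (3)·-0.185) / (6) = -1.433
  β = (-9 - (2.9)·-1.433 - (1)·-0.185) / (7.9) = -0.590
  γ = (-4 - (3)·-1.433 - (1)·-0.590) / (-5) = -0.178

(-1.433, -0.590, -0.178)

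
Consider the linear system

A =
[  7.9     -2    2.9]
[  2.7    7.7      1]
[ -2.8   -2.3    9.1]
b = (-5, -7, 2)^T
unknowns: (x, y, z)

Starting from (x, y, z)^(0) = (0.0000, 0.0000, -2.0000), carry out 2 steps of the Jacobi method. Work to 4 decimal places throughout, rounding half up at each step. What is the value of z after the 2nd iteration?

0.0868

Iteration 1:
  x = (-5 - (-2)·0.0000 - (2.9)·-2.0000) / (7.9) = 0.1013
  y = (-7 - (2.7)·0.0000 - (1)·-2.0000) / (7.7) = -0.6494
  z = (2 - (-2.8)·0.0000 - (-2.3)·0.0000) / (9.1) = 0.2198
Iteration 2:
  x = (-5 - (-2)·-0.6494 - (2.9)·0.2198) / (7.9) = -0.8780
  y = (-7 - (2.7)·0.1013 - (1)·0.2198) / (7.7) = -0.9732
  z = (2 - (-2.8)·0.1013 - (-2.3)·-0.6494) / (9.1) = 0.0868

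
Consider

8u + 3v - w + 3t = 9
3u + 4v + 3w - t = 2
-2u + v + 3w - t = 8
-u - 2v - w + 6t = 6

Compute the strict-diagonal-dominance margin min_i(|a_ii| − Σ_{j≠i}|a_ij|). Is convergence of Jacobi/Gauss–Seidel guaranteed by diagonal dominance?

row 1: |8| − (3+1+3) = 1
row 2: |4| − (3+3+1) = -3
row 3: |3| − (2+1+1) = -1
row 4: |6| − (1+2+1) = 2
minimum over rows = -3 → not strictly diagonally dominant

-3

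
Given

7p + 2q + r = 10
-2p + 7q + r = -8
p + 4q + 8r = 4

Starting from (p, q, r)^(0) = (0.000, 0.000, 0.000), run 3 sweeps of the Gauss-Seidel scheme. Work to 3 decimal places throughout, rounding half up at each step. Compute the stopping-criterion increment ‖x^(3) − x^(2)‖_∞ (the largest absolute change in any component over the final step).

Iteration 1:
  p = (10 - (2)·0.000 - (1)·0.000) / (7) = 1.429
  q = (-8 - (-2)·1.429 - (1)·0.000) / (7) = -0.735
  r = (4 - (1)·1.429 - (4)·-0.735) / (8) = 0.689
Iteration 2:
  p = (10 - (2)·-0.735 - (1)·0.689) / (7) = 1.540
  q = (-8 - (-2)·1.540 - (1)·0.689) / (7) = -0.801
  r = (4 - (1)·1.540 - (4)·-0.801) / (8) = 0.708
Iteration 3:
  p = (10 - (2)·-0.801 - (1)·0.708) / (7) = 1.556
  q = (-8 - (-2)·1.556 - (1)·0.708) / (7) = -0.799
  r = (4 - (1)·1.556 - (4)·-0.799) / (8) = 0.705
Change: (0.016, 0.002, -0.003) → max |·| = 0.016

0.016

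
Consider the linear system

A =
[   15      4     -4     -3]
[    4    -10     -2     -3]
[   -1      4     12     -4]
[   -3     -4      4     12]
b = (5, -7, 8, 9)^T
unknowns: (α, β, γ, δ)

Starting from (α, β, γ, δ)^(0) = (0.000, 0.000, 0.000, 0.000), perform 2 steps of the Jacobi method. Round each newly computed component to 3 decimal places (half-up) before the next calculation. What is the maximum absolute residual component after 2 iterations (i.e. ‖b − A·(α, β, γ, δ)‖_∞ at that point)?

1.419

Iteration 1:
  α = (5 - (4)·0.000 - (-4)·0.000 - (-3)·0.000) / (15) = 0.333
  β = (-7 - (4)·0.000 - (-2)·0.000 - (-3)·0.000) / (-10) = 0.700
  γ = (8 - (-1)·0.000 - (4)·0.000 - (-4)·0.000) / (12) = 0.667
  δ = (9 - (-3)·0.000 - (-4)·0.000 - (4)·0.000) / (12) = 0.750
Iteration 2:
  α = (5 - (4)·0.700 - (-4)·0.667 - (-3)·0.750) / (15) = 0.475
  β = (-7 - (4)·0.333 - (-2)·0.667 - (-3)·0.750) / (-10) = 0.475
  γ = (8 - (-1)·0.333 - (4)·0.700 - (-4)·0.750) / (12) = 0.711
  δ = (9 - (-3)·0.333 - (-4)·0.700 - (4)·0.667) / (12) = 0.844
Residual b − A·x = (1.351, -0.196, 1.419, -0.647); ∞-norm = 1.419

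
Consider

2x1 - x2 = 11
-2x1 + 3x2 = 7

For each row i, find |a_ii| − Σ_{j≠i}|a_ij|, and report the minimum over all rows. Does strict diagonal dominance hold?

1

row 1: |2| − (1) = 1
row 2: |3| − (2) = 1
minimum over rows = 1 → strictly diagonally dominant (convergence guaranteed)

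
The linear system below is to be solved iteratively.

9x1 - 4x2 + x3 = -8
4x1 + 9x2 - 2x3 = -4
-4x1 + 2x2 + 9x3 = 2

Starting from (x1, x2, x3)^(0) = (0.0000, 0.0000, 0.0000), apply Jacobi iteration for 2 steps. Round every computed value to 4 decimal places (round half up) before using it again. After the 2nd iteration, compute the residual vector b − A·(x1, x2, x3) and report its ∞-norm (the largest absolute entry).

2.0740

Iteration 1:
  x1 = (-8 - (-4)·0.0000 - (1)·0.0000) / (9) = -0.8889
  x2 = (-4 - (4)·0.0000 - (-2)·0.0000) / (9) = -0.4444
  x3 = (2 - (-4)·0.0000 - (2)·0.0000) / (9) = 0.2222
Iteration 2:
  x1 = (-8 - (-4)·-0.4444 - (1)·0.2222) / (9) = -1.1111
  x2 = (-4 - (4)·-0.8889 - (-2)·0.2222) / (9) = 0.0000
  x3 = (2 - (-4)·-0.8889 - (2)·-0.4444) / (9) = -0.0741
Residual b − A·x = (2.0740, 0.2962, -1.7775); ∞-norm = 2.0740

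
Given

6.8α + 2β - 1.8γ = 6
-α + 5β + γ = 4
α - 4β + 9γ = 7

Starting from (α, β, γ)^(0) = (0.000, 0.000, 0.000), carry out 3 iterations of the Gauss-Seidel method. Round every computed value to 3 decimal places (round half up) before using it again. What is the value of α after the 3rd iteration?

Iteration 1:
  α = (6 - (2)·0.000 - (-1.8)·0.000) / (6.8) = 0.882
  β = (4 - (-1)·0.882 - (1)·0.000) / (5) = 0.976
  γ = (7 - (1)·0.882 - (-4)·0.976) / (9) = 1.114
Iteration 2:
  α = (6 - (2)·0.976 - (-1.8)·1.114) / (6.8) = 0.890
  β = (4 - (-1)·0.890 - (1)·1.114) / (5) = 0.755
  γ = (7 - (1)·0.890 - (-4)·0.755) / (9) = 1.014
Iteration 3:
  α = (6 - (2)·0.755 - (-1.8)·1.014) / (6.8) = 0.929
  β = (4 - (-1)·0.929 - (1)·1.014) / (5) = 0.783
  γ = (7 - (1)·0.929 - (-4)·0.783) / (9) = 1.023

0.929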